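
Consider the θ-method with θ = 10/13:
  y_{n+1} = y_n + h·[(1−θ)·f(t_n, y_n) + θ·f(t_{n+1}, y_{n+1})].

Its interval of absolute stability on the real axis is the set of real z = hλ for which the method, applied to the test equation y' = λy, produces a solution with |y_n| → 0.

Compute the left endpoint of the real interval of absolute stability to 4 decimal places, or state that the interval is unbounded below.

interval (−∞, 0).

On y'=λy, z=hλ:
  y_{n+1} = y_n + z·[3/13·y_n + 10/13·y_{n+1}] ⇒ (1 − 10/13z)y_{n+1} = (1 + 3/13z)y_n
  ⇒ R(z) = (1 + 3/13z)/(1 − 10/13z).

Solve |R(x)|<1 on ℝ⁻.
x=-1.73: |R|=0.2578
x=-2: |R|=0.2121
x=-10: |R|=0.1504
x=-100: |R|=0.2833
θ=10/13≥1/2 ⇒ |1+3/13x|<|1−10/13x| ∀x<0 ⇒ unbounded interval.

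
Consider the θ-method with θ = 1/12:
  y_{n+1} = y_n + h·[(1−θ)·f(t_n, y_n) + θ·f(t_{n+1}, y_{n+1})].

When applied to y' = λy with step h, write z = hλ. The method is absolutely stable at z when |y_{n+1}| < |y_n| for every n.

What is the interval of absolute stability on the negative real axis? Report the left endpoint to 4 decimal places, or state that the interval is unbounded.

Test eqn y'=λy, z=hλ:
  y_{n+1} = y_n + z·[11/12·y_n + 1/12·y_{n+1}] ⇒ (1 − 1/12z)y_{n+1} = (1 + 11/12z)y_n
  ⇒ R(z) = (1 + 11/12z)/(1 − 1/12z).

Solve |R(x)|<1 on ℝ⁻.
x=-0.9: |R|=0.1628
R=−1: 1+11/12x = −1+1/12x ⇒ -5/6x=2 ⇒ x=2/(-5/6)=-2.4000
Confirm numerically:
  x=-2.224: |R|=0.87627 <1
  x=-2.086: |R|=0.77708 <1
  x=-1.234: |R|=0.11894 <1
  x=-2.807: |R|=1.27487 >1
  x=-2.639: |R|=1.16326 >1
So |R|<1 on (-2.4000, 0).

(-2.4000, 0).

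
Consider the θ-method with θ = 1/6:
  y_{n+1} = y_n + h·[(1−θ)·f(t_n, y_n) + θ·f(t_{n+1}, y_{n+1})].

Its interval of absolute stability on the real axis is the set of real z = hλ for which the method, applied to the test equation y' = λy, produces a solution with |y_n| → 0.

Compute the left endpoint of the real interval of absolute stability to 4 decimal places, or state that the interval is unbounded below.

Test eqn y'=λy, z=hλ:
  y_{n+1} = y_n + z·[5/6·y_n + 1/6·y_{n+1}] ⇒ (1 − 1/6z)y_{n+1} = (1 + 5/6z)y_n
  so R(z) = (1 + 5/6z)/(1 − 1/6z).

Need |R(x)|<1, x<0.
x=-0.68: |R|=0.3892
R=−1: 1+5/6x = −1+1/6x ⇒ -2/3x=2 ⇒ x=2/(-2/3)=-3.0000
Confirm numerically:
  x=-2.776: |R|=0.89790 <1
  x=-2.578: |R|=0.80322 <1
  x=-2.337: |R|=0.68190 <1
  x=-3.556: |R|=1.23273 >1
  x=-3.480: |R|=1.20253 >1
So |R|<1 on (-3.0000, 0).

left endpoint -3.0000.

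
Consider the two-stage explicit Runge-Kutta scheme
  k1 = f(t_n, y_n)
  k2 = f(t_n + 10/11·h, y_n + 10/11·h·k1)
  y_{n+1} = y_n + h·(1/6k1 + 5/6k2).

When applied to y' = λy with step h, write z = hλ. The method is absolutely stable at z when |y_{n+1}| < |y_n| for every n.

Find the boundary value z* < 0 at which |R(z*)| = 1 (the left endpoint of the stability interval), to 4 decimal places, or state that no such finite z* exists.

Set f=λy, z=hλ:
  k1=λy_n ⇒ h·k1=z·y_n;  k2=λ(1+10/11z)y_n ⇒ h·k2=z(1+10/11z)y_n
  y_{n+1}/y_n = 1 + 1/6z + 5/6z(1+10/11z) = 1 + z + 25/33z²
  R(z) = 1 + z + 25/33z².

Solve |R(x)|<1 on ℝ⁻.
x=-1.09: |R|=0.8101
R=1: x+25/33x²=0 ⇒ x=−33/25=-1.3200; min R=1−1/(4·25/33)=0.6700>−1
Confirm numerically:
  x=-1.118: |R|=0.82891 <1
  x=-0.923: |R|=0.72240 <1
  x=-0.872: |R|=0.70405 <1
  x=-0.648: |R|=0.67011 <1
  x=-1.907: |R|=1.84804 >1
  x=-1.803: |R|=1.65973 >1
  x=-1.752: |R|=1.57338 >1
So |R|<1 on (-1.3200, 0).

z* = -1.3200.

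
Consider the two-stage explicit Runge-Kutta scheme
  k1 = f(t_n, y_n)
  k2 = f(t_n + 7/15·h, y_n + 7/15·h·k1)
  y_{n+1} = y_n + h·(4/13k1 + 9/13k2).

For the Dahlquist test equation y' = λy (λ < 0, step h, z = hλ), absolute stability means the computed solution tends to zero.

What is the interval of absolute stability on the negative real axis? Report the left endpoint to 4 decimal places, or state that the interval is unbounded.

(-3.0952, 0).

Set f=λy, z=hλ:
  k1=λy_n ⇒ h·k1=z·y_n;  k2=λ(1+7/15z)y_n ⇒ h·k2=z(1+7/15z)y_n
  y_{n+1}/y_n = 1 + 4/13z + 9/13z(1+7/15z) = 1 + z + 21/65z²
  R(z) = 1 + z + 21/65z².

Find x<0 with |R(x)|<1.
x=-0.52: |R|=0.5674
R=1: x+21/65x²=0 ⇒ x=−65/21=-3.0952; min R=1−1/(4·21/65)=0.2262>−1
Confirm numerically:
  x=-2.366: |R|=0.44257 <1
  x=-2.115: |R|=0.33020 <1
  x=-1.730: |R|=0.23694 <1
  x=-1.648: |R|=0.22945 <1
  x=-3.530: |R|=1.49583 >1
  x=-3.178: |R|=1.08497 >1
So |R|<1 on (-3.0952, 0).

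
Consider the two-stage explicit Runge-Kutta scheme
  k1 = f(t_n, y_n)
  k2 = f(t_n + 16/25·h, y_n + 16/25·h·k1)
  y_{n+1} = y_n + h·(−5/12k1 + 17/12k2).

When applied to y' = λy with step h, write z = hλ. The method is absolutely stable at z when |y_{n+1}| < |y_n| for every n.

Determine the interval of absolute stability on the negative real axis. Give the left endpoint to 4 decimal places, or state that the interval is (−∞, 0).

On y'=λy, z=hλ:
  k1=λy_n ⇒ h·k1=z·y_n;  k2=λ(1+16/25z)y_n ⇒ h·k2=z(1+16/25z)y_n
  y_{n+1}/y_n = 1 − 5/12z + 17/12z(1+16/25z) = 1 + z + 68/75z²
  R(z) = 1 + z + 68/75z².

Need |R(x)|<1, x<0.
x=-1.03: |R|=0.9319
R=1: x+68/75x²=0 ⇒ x=−75/68=-1.1029; min R=1−1/(4·68/75)=0.7243>−1
Confirm numerically:
  x=-0.881: |R|=0.82272 <1
  x=-0.675: |R|=0.73810 <1
  x=-0.607: |R|=0.72706 <1
  x=-1.668: |R|=1.85455 >1
  x=-1.419: |R|=1.40663 >1
  x=-1.351: |R|=1.30385 >1
So |R|<1 on (-1.1029, 0).

(-1.1029, 0).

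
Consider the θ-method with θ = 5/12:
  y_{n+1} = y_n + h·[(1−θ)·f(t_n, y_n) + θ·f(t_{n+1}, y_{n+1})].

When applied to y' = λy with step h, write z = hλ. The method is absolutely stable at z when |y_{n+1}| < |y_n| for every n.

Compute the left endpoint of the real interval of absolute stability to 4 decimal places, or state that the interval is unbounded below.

Test eqn y'=λy, z=hλ:
  y_{n+1} = y_n + z·[7/12·y_n + 5/12·y_{n+1}] ⇒ (1 − 5/12z)y_{n+1} = (1 + 7/12z)y_n
  ⇒ R(z) = (1 + 7/12z)/(1 − 5/12z).

Find x<0 with |R(x)|<1.
x=-0.86: |R|=0.3669
R=−1: 1+7/12x = −1+5/12x ⇒ -1/6x=2 ⇒ x=2/(-1/6)=-12.0000
Confirm numerically:
  x=-9.515: |R|=0.91658 <1
  x=-8.373: |R|=0.86533 <1
  x=-7.675: |R|=0.82829 <1
  x=-12.458: |R|=1.01233 >1
  x=-12.436: |R|=1.01176 >1
Stable set (-12.0000, 0).

left endpoint -12.0000.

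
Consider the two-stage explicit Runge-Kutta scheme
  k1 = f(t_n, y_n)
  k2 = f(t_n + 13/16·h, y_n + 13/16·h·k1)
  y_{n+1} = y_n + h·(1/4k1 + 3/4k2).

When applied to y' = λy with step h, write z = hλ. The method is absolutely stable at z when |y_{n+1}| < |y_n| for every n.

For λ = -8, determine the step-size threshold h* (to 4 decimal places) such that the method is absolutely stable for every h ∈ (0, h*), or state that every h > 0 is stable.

Test eqn y'=λy, z=hλ:
  k1=λy_n ⇒ h·k1=z·y_n;  k2=λ(1+13/16z)y_n ⇒ h·k2=z(1+13/16z)y_n
  y_{n+1}/y_n = 1 + 1/4z + 3/4z(1+13/16z) = 1 + z + 39/64z²
  R(z) = 1 + z + 39/64z².

Solve |R(x)|<1 on ℝ⁻.
x=-1.2: |R|=0.6775
R=1: x+39/64x²=0 ⇒ x=−64/39=-1.6410; min R=1−1/(4·39/64)=0.5897>−1
Confirm numerically:
  x=-1.095: |R|=0.63566 <1
  x=-1.068: |R|=0.62707 <1
  x=-0.978: |R|=0.60486 <1
  x=-2.153: |R|=1.67170 >1
  x=-2.071: |R|=1.54263 >1
Interval (-1.6410, 0).

(-1.6410,0); λ=-8 ⇒ h* = (64/39)/8 = 0.2051.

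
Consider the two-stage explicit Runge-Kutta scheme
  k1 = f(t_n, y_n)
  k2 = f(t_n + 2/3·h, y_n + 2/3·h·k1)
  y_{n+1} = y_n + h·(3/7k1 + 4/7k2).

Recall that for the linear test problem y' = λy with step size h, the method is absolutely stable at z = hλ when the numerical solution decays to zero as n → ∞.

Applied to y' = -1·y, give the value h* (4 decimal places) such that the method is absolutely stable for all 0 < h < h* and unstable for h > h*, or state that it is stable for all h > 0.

Set f=λy, z=hλ:
  k1=λy_n ⇒ h·k1=z·y_n;  k2=λ(1+2/3z)y_n ⇒ h·k2=z(1+2/3z)y_n
  y_{n+1}/y_n = 1 + 3/7z + 4/7z(1+2/3z) = 1 + z + 8/21z²
  so R(z) = 1 + z + 8/21z².

Solve |R(x)|<1 on ℝ⁻.
x=-1.6: |R|=0.3752
R=1: x+8/21x²=0 ⇒ x=−21/8=-2.6250; min R=1−1/(4·8/21)=0.3438>−1
Confirm numerically:
  x=-2.597: |R|=0.97230 <1
  x=-2.233: |R|=0.66654 <1
  x=-1.685: |R|=0.39661 <1
  x=-1.400: |R|=0.34667 <1
  x=-2.769: |R|=1.15190 >1
  x=-2.712: |R|=1.08988 >1
  x=-2.686: |R|=1.06242 >1
Interval (-2.6250, 0).

(-2.6250,0); λ=-1 ⇒ h* = (21/8)/1 = 2.6250.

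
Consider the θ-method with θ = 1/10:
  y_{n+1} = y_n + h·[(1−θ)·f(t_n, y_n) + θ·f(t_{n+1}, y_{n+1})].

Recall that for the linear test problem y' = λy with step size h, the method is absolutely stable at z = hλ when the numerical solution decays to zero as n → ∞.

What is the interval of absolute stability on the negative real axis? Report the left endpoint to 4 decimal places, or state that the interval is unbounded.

Test eqn y'=λy, z=hλ:
  y_{n+1} = y_n + z·[9/10·y_n + 1/10·y_{n+1}] ⇒ (1 − 1/10z)y_{n+1} = (1 + 9/10z)y_n
  ⇒ R(z) = (1 + 9/10z)/(1 − 1/10z).

Need |R(x)|<1, x<0.
x=-1.73: |R|=0.4749
R=−1: 1+9/10x = −1+1/10x ⇒ -4/5x=2 ⇒ x=2/(-4/5)=-2.5000
Confirm numerically:
  x=-2.292: |R|=0.86463 <1
  x=-1.966: |R|=0.64299 <1
  x=-1.257: |R|=0.11664 <1
  x=-2.888: |R|=1.24084 >1
  x=-2.774: |R|=1.17160 >1
  x=-2.560: |R|=1.03822 >1
Stable set (-2.5000, 0).

(-2.5000, 0).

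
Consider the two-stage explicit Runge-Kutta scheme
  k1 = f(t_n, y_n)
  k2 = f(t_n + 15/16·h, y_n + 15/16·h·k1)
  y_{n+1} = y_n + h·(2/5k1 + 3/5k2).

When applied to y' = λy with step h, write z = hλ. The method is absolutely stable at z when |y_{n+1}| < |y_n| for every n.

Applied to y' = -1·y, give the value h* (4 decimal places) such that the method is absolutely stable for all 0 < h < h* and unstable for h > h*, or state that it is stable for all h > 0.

(-1.7778,0); λ=-1 ⇒ h* = (16/9)/1 = 1.7778.

With y'=λy (z=hλ):
  k1=λy_n ⇒ h·k1=z·y_n;  k2=λ(1+15/16z)y_n ⇒ h·k2=z(1+15/16z)y_n
  y_{n+1}/y_n = 1 + 2/5z + 3/5z(1+15/16z) = 1 + z + 9/16z²
  R(z) = 1 + z + 9/16z².

Need |R(x)|<1, x<0.
x=-1.38: |R|=0.6912
R=1: x+9/16x²=0 ⇒ x=−16/9=-1.7778; min R=1−1/(4·9/16)=0.5556>−1
Confirm numerically:
  x=-1.741: |R|=0.96398 <1
  x=-1.636: |R|=0.86953 <1
  x=-1.326: |R|=0.66303 <1
  x=-2.047: |R|=1.30999 >1
  x=-1.878: |R|=1.10587 >1
Stable set (-1.7778, 0).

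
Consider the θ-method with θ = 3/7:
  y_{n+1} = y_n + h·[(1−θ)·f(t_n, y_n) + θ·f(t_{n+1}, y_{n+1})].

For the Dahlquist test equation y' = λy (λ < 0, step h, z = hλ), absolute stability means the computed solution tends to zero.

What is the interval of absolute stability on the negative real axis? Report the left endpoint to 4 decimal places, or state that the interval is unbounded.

With y'=λy (z=hλ):
  y_{n+1} = y_n + z·[4/7·y_n + 3/7·y_{n+1}] ⇒ (1 − 3/7z)y_{n+1} = (1 + 4/7z)y_n
  Hence R(z) = (1 + 4/7z)/(1 − 3/7z).

Boundary: |R(x)|=1, x<0.
x=-1.19: |R|=0.2119
R=−1: 1+4/7x = −1+3/7x ⇒ -1/7x=2 ⇒ x=2/(-1/7)=-14.0000
Confirm numerically:
  x=-9.916: |R|=0.88886 <1
  x=-8.996: |R|=0.85277 <1
  x=-6.994: |R|=0.74962 <1
  x=-6.862: |R|=0.74125 <1
  x=-14.398: |R|=1.00793 >1
  x=-14.176: |R|=1.00355 >1
Interval (-14.0000, 0).

(-14.0000, 0).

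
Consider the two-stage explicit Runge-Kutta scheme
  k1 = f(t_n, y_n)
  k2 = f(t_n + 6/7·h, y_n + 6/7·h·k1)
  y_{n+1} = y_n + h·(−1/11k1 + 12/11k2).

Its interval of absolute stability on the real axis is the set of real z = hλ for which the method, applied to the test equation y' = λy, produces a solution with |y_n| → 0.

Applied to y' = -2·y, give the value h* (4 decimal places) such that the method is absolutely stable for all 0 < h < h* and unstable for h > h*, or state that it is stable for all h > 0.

(-1.0694,0); λ=-2 ⇒ h* = (77/72)/2 = 0.5347.

Set f=λy, z=hλ:
  k1=λy_n ⇒ h·k1=z·y_n;  k2=λ(1+6/7z)y_n ⇒ h·k2=z(1+6/7z)y_n
  y_{n+1}/y_n = 1 − 1/11z + 12/11z(1+6/7z) = 1 + z + 72/77z²
  so R(z) = 1 + z + 72/77z².

Need |R(x)|<1, x<0.
x=-0.62: |R|=0.7394
R=1: x+72/77x²=0 ⇒ x=−77/72=-1.0694; min R=1−1/(4·72/77)=0.7326>−1
Confirm numerically:
  x=-1.027: |R|=0.95924 <1
  x=-0.901: |R|=0.85809 <1
  x=-0.880: |R|=0.84411 <1
  x=-1.272: |R|=1.24092 >1
  x=-1.188: |R|=1.13170 >1
  x=-1.117: |R|=1.04967 >1
So |R|<1 on (-1.0694, 0).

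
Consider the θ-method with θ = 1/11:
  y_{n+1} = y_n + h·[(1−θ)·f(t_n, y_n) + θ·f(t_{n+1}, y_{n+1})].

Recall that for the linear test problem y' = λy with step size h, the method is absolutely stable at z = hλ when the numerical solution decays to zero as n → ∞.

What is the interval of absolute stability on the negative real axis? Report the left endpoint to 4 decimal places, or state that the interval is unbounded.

(-2.4444, 0).

Test eqn y'=λy, z=hλ:
  y_{n+1} = y_n + z·[10/11·y_n + 1/11·y_{n+1}] ⇒ (1 − 1/11z)y_{n+1} = (1 + 10/11z)y_n
  ⇒ R(z) = (1 + 10/11z)/(1 − 1/11z).

Solve |R(x)|<1 on ℝ⁻.
x=-1.61: |R|=0.4044
R=−1: 1+10/11x = −1+1/11x ⇒ -9/11x=2 ⇒ x=2/(-9/11)=-2.4444
Confirm numerically:
  x=-2.193: |R|=0.82847 <1
  x=-1.879: |R|=0.60486 <1
  x=-1.591: |R|=0.38996 <1
  x=-2.890: |R|=1.28870 >1
  x=-2.716: |R|=1.17819 >1
Interval (-2.4444, 0).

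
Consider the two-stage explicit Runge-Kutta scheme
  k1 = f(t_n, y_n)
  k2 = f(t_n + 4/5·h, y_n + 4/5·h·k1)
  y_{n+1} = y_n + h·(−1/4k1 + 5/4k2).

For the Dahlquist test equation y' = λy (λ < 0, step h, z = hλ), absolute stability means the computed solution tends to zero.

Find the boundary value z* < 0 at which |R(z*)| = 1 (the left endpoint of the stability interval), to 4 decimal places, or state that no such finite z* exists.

Set f=λy, z=hλ:
  k1=λy_n ⇒ h·k1=z·y_n;  k2=λ(1+4/5z)y_n ⇒ h·k2=z(1+4/5z)y_n
  y_{n+1}/y_n = 1 − 1/4z + 5/4z(1+4/5z) = 1 + z + z²
  so R(z) = 1 + z + z².

Solve |R(x)|<1 on ℝ⁻.
x=-0.31: |R|=0.7861
R=1: x+1x²=0 ⇒ x=−1=-1.0000; min R=1−1/(4·1)=0.7500>−1
Confirm numerically:
  x=-0.839: |R|=0.86492 <1
  x=-0.780: |R|=0.82840 <1
  x=-0.760: |R|=0.81760 <1
  x=-0.520: |R|=0.75040 <1
  x=-1.591: |R|=1.94028 >1
  x=-1.484: |R|=1.71826 >1
  x=-1.305: |R|=1.39802 >1
Stable set (-1.0000, 0).

z* = -1.0000.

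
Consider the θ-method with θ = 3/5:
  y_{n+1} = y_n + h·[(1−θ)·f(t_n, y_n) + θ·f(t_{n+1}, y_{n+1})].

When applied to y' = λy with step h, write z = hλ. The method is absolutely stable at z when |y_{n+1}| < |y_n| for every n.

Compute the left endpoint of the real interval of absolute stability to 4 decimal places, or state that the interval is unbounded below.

With y'=λy (z=hλ):
  y_{n+1} = y_n + z·[2/5·y_n + 3/5·y_{n+1}] ⇒ (1 − 3/5z)y_{n+1} = (1 + 2/5z)y_n
  R(z) = (1 + 2/5z)/(1 − 3/5z).

Boundary: |R(x)|=1, x<0.
x=-1.31: |R|=0.2665
x=-2: |R|=0.0909
x=-10: |R|=0.4286
x=-100: |R|=0.6393
θ=3/5≥1/2 ⇒ |1+2/5x|<|1−3/5x| ∀x<0 ⇒ unbounded interval.

(−∞, 0) — no finite endpoint.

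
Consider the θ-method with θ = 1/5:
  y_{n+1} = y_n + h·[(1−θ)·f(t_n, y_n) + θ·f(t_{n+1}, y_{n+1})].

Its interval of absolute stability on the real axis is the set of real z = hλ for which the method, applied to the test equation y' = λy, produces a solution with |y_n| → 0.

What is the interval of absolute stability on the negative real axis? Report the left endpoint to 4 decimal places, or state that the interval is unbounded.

With y'=λy (z=hλ):
  y_{n+1} = y_n + z·[4/5·y_n + 1/5·y_{n+1}] ⇒ (1 − 1/5z)y_{n+1} = (1 + 4/5z)y_n
  so R(z) = (1 + 4/5z)/(1 − 1/5z).

Solve |R(x)|<1 on ℝ⁻.
x=-1.28: |R|=0.0191
R=−1: 1+4/5x = −1+1/5x ⇒ -3/5x=2 ⇒ x=2/(-3/5)=-3.3333
Confirm numerically:
  x=-2.960: |R|=0.85930 <1
  x=-2.675: |R|=0.74267 <1
  x=-2.385: |R|=0.61476 <1
  x=-3.463: |R|=1.04596 >1
  x=-3.454: |R|=1.04282 >1
  x=-3.392: |R|=1.02097 >1
Stable set (-3.3333, 0).

z∈(-3.3333,0).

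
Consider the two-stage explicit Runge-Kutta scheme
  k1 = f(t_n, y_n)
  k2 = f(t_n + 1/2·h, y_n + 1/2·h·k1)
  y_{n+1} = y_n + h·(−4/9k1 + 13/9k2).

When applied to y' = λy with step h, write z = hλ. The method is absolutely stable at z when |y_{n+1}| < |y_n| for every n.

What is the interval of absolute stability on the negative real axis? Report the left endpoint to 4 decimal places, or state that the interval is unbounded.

(-1.3846, 0).

With y'=λy (z=hλ):
  k1=λy_n ⇒ h·k1=z·y_n;  k2=λ(1+1/2z)y_n ⇒ h·k2=z(1+1/2z)y_n
  y_{n+1}/y_n = 1 − 4/9z + 13/9z(1+1/2z) = 1 + z + 13/18z²
  ⇒ R(z) = 1 + z + 13/18z².

Solve |R(x)|<1 on ℝ⁻.
x=-1.71: |R|=1.4018
R=1: x+13/18x²=0 ⇒ x=−18/13=-1.3846; min R=1−1/(4·13/18)=0.6538>−1
Confirm numerically:
  x=-1.299: |R|=0.91968 <1
  x=-1.181: |R|=0.82633 <1
  x=-0.835: |R|=0.66855 <1
  x=-1.720: |R|=1.41662 >1
  x=-1.626: |R|=1.28347 >1
Interval (-1.3846, 0).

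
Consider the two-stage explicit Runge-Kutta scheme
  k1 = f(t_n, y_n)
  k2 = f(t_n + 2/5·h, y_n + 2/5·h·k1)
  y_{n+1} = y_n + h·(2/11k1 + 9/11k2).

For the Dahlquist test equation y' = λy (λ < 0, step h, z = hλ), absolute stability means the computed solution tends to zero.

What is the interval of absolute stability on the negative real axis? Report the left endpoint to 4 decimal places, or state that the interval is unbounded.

(-3.0556, 0).

Set f=λy, z=hλ:
  k1=λy_n ⇒ h·k1=z·y_n;  k2=λ(1+2/5z)y_n ⇒ h·k2=z(1+2/5z)y_n
  y_{n+1}/y_n = 1 + 2/11z + 9/11z(1+2/5z) = 1 + z + 18/55z²
  Hence R(z) = 1 + z + 18/55z².

Need |R(x)|<1, x<0.
x=-1.37: |R|=0.2443
R=1: x+18/55x²=0 ⇒ x=−55/18=-3.0556; min R=1−1/(4·18/55)=0.2361>−1
Confirm numerically:
  x=-2.997: |R|=0.94257 <1
  x=-2.498: |R|=0.54418 <1
  x=-2.433: |R|=0.50429 <1
  x=-3.627: |R|=1.67831 >1
  x=-3.172: |R|=1.12088 >1
Stable set (-3.0556, 0).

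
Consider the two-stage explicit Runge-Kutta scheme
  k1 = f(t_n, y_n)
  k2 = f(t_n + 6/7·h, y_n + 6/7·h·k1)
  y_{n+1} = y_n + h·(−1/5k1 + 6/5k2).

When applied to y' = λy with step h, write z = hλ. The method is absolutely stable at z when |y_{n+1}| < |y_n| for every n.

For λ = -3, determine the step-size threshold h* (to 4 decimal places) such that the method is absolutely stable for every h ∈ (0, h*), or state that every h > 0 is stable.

On y'=λy, z=hλ:
  k1=λy_n ⇒ h·k1=z·y_n;  k2=λ(1+6/7z)y_n ⇒ h·k2=z(1+6/7z)y_n
  y_{n+1}/y_n = 1 − 1/5z + 6/5z(1+6/7z) = 1 + z + 36/35z²
  Hence R(z) = 1 + z + 36/35z².

Find x<0 with |R(x)|<1.
x=-0.96: |R|=0.9879
R=1: x+36/35x²=0 ⇒ x=−35/36=-0.9722; min R=1−1/(4·36/35)=0.7569>−1
Confirm numerically:
  x=-0.765: |R|=0.83695 <1
  x=-0.719: |R|=0.81273 <1
  x=-0.557: |R|=0.76211 <1
  x=-1.406: |R|=1.62732 >1
  x=-1.274: |R|=1.39545 >1
Interval (-0.9722, 0).

(-0.9722,0); λ=-3 ⇒ h* = (35/36)/3 = 0.3241.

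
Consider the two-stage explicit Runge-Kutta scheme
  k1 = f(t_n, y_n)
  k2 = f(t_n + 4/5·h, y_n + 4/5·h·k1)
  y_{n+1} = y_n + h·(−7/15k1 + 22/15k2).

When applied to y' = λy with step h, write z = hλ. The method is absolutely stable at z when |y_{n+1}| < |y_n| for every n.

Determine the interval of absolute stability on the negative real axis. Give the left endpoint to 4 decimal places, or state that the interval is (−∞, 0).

(-0.8523, 0).

On y'=λy, z=hλ:
  k1=λy_n ⇒ h·k1=z·y_n;  k2=λ(1+4/5z)y_n ⇒ h·k2=z(1+4/5z)y_n
  y_{n+1}/y_n = 1 − 7/15z + 22/15z(1+4/5z) = 1 + z + 88/75z²
  ⇒ R(z) = 1 + z + 88/75z².

Find x<0 with |R(x)|<1.
x=-0.45: |R|=0.7876
R=1: x+88/75x²=0 ⇒ x=−75/88=-0.8523; min R=1−1/(4·88/75)=0.7869>−1
Confirm numerically:
  x=-0.791: |R|=0.94313 <1
  x=-0.656: |R|=0.84893 <1
  x=-0.445: |R|=0.78735 <1
  x=-0.443: |R|=0.78727 <1
  x=-1.357: |R|=1.80363 >1
  x=-1.259: |R|=1.60083 >1
  x=-1.124: |R|=1.35836 >1
Stable set (-0.8523, 0).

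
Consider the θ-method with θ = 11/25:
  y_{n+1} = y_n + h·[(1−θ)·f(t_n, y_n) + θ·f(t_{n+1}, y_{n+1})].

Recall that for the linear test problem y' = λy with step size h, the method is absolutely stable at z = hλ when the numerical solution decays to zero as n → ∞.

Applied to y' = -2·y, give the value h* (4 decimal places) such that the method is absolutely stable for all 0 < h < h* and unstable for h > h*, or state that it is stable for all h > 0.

(-16.6667,0); λ=-2 ⇒ h* = (50/3)/2 = 8.3333.

On y'=λy, z=hλ:
  y_{n+1} = y_n + z·[14/25·y_n + 11/25·y_{n+1}] ⇒ (1 − 11/25z)y_{n+1} = (1 + 14/25z)y_n
  so R(z) = (1 + 14/25z)/(1 − 11/25z).

Need |R(x)|<1, x<0.
x=-1.45: |R|=0.1148
R=−1: 1+14/25x = −1+11/25x ⇒ -3/25x=2 ⇒ x=2/(-3/25)=-16.6667
Confirm numerically:
  x=-9.545: |R|=0.83565 <1
  x=-8.367: |R|=0.78726 <1
  x=-7.523: |R|=0.74543 <1
  x=-17.025: |R|=1.00506 >1
  x=-16.732: |R|=1.00094 >1
  x=-16.708: |R|=1.00059 >1
So |R|<1 on (-16.6667, 0).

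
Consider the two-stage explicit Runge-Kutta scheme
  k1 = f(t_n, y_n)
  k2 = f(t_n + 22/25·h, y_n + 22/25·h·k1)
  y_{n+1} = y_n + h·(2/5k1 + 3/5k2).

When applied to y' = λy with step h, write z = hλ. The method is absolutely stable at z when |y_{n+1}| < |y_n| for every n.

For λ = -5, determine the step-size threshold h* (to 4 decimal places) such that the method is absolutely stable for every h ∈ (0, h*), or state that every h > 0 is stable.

(-1.8939,0); λ=-5 ⇒ h* = (125/66)/5 = 0.3788.

On y'=λy, z=hλ:
  k1=λy_n ⇒ h·k1=z·y_n;  k2=λ(1+22/25z)y_n ⇒ h·k2=z(1+22/25z)y_n
  y_{n+1}/y_n = 1 + 2/5z + 3/5z(1+22/25z) = 1 + z + 66/125z²
  ⇒ R(z) = 1 + z + 66/125z².

Solve |R(x)|<1 on ℝ⁻.
x=-1.48: |R|=0.6765
R=1: x+66/125x²=0 ⇒ x=−125/66=-1.8939; min R=1−1/(4·66/125)=0.5265>−1
Confirm numerically:
  x=-1.857: |R|=0.96378 <1
  x=-1.711: |R|=0.83473 <1
  x=-1.705: |R|=0.82991 <1
  x=-0.892: |R|=0.52811 <1
  x=-2.392: |R|=1.62904 >1
  x=-2.302: |R|=1.49598 >1
  x=-2.283: |R|=1.46898 >1
Interval (-1.8939, 0).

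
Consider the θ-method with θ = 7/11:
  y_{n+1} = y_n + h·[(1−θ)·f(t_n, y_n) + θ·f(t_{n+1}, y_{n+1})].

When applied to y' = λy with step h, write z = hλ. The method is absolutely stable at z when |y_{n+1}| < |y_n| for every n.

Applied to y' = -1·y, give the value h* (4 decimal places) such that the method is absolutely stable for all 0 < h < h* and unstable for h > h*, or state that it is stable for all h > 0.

Set f=λy, z=hλ:
  y_{n+1} = y_n + z·[4/11·y_n + 7/11·y_{n+1}] ⇒ (1 − 7/11z)y_{n+1} = (1 + 4/11z)y_n
  R(z) = (1 + 4/11z)/(1 − 7/11z).

Find x<0 with |R(x)|<1.
x=-0.71: |R|=0.5110
x=-2: |R|=0.1200
x=-10: |R|=0.3580
x=-100: |R|=0.5471
θ=7/11≥1/2 ⇒ |1+4/11x|<|1−7/11x| ∀x<0 ⇒ unbounded interval.

(−∞, 0) — no finite endpoint. Any h>0 works for λ=-1.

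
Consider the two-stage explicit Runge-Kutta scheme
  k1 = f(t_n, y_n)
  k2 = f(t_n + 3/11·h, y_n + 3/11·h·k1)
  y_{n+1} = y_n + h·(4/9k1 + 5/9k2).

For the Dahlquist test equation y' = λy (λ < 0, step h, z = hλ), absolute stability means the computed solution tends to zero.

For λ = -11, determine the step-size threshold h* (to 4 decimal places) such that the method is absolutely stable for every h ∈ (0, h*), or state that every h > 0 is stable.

(-6.6000,0); λ=-11 ⇒ h* = (33/5)/11 = 0.6000.

With y'=λy (z=hλ):
  k1=λy_n ⇒ h·k1=z·y_n;  k2=λ(1+3/11z)y_n ⇒ h·k2=z(1+3/11z)y_n
  y_{n+1}/y_n = 1 + 4/9z + 5/9z(1+3/11z) = 1 + z + 5/33z²
  ⇒ R(z) = 1 + z + 5/33z².

Need |R(x)|<1, x<0.
x=-0.92: |R|=0.2082
R=1: x+5/33x²=0 ⇒ x=−33/5=-6.6000; min R=1−1/(4·5/33)=-0.6500>−1
Confirm numerically:
  x=-4.502: |R|=0.43109 <1
  x=-4.140: |R|=0.54309 <1
  x=-3.430: |R|=0.64744 <1
  x=-7.075: |R|=1.50919 >1
  x=-6.943: |R|=1.36083 >1
  x=-6.770: |R|=1.17438 >1
Stable set (-6.6000, 0).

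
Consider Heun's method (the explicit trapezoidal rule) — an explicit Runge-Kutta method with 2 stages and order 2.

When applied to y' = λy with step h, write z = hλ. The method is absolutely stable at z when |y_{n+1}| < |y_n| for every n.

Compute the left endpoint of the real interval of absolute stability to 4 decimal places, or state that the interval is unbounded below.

Set f=λy, z=hλ:
  order 2, 2-stage ⇒ R(z)=1+z+z^2/2
  (e.g. R(-1.5)=0.62500, |R|=0.62500)

Find x<0 with |R(x)|<1.
x=-1.5: |R|=0.6250
|R(-1.76)|=0.7888 |R(-1.5)|=0.6250 |R(-1.34)|=0.5578
Bisect:
  x_lo=-2.3634 |R|=1.4295  x_hi=-0.1900 |R|=0.8280
  mid=-1.27674 |R|=0.53829 →hi
  mid=-1.82009 |R|=0.83628 →hi
  mid=-2.09177 |R|=1.09598 →lo
  mid=-1.95593 |R|=0.95690 →hi
  mid=-2.02385 |R|=1.02414 →lo
  mid=-1.98989 |R|=0.98994 →hi
  mid=-2.00687 |R|=1.00690 →lo
  ...
  [-2.00011,-1.99997] ⇒ x*=-2.0000
Stable set (-2.0000, 0).

z* = -2.0000.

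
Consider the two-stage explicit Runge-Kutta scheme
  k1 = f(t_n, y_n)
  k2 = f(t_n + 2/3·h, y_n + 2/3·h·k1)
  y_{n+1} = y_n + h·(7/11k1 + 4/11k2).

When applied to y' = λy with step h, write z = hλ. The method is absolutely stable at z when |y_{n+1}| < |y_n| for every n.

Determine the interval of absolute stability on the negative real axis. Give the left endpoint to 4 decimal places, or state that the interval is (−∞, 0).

Set f=λy, z=hλ:
  k1=λy_n ⇒ h·k1=z·y_n;  k2=λ(1+2/3z)y_n ⇒ h·k2=z(1+2/3z)y_n
  y_{n+1}/y_n = 1 + 7/11z + 4/11z(1+2/3z) = 1 + z + 8/33z²
  so R(z) = 1 + z + 8/33z².

Need |R(x)|<1, x<0.
x=-0.83: |R|=0.3370
R=1: x+8/33x²=0 ⇒ x=−33/8=-4.1250; min R=1−1/(4·8/33)=-0.0312>−1
Confirm numerically:
  x=-3.605: |R|=0.54555 <1
  x=-3.210: |R|=0.28796 <1
  x=-3.138: |R|=0.24916 <1
  x=-1.755: |R|=0.00833 <1
  x=-4.216: |R|=1.09301 >1
  x=-4.180: |R|=1.05573 >1
Interval (-4.1250, 0).

(-4.1250, 0).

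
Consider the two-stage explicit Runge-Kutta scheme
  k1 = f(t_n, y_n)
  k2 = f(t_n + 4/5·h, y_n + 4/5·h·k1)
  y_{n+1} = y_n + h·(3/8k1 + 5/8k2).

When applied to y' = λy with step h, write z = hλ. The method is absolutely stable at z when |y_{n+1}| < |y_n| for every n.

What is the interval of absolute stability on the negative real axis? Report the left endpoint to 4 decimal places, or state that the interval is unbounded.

With y'=λy (z=hλ):
  k1=λy_n ⇒ h·k1=z·y_n;  k2=λ(1+4/5z)y_n ⇒ h·k2=z(1+4/5z)y_n
  y_{n+1}/y_n = 1 + 3/8z + 5/8z(1+4/5z) = 1 + z + 1/2z²
  ⇒ R(z) = 1 + z + 1/2z².

Find x<0 with |R(x)|<1.
x=-1.52: |R|=0.6352
R=1: x+1/2x²=0 ⇒ x=−2=-2.0000; min R=1−1/(4·1/2)=0.5000>−1
Confirm numerically:
  x=-1.279: |R|=0.53892 <1
  x=-1.251: |R|=0.53150 <1
  x=-1.087: |R|=0.50378 <1
  x=-0.868: |R|=0.50871 <1
  x=-2.316: |R|=1.36593 >1
  x=-2.309: |R|=1.35674 >1
Stable set (-2.0000, 0).

(-2.0000, 0).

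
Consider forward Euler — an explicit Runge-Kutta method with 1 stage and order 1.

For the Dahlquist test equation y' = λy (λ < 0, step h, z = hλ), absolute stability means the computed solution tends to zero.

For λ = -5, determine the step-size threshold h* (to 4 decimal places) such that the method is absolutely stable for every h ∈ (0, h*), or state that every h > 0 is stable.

On y'=λy, z=hλ:
  order 1, 1-stage ⇒ R(z)=1+z
  (e.g. R(-0.69)=0.31000, |R|=0.31000)

Boundary: |R(x)|=1, x<0.
x=-0.69: |R|=0.3100
|R(-2.28)|=1.2800 |R(-0.97)|=0.0300 |R(-0.79)|=0.2100
Bisect:
  x_lo=-2.5754 |R|=1.5754  x_hi=-0.0951 |R|=0.9049
  mid=-1.33523 |R|=0.33523 →hi
  mid=-1.95531 |R|=0.95531 →hi
  mid=-2.26535 |R|=1.26535 →lo
  mid=-2.11033 |R|=1.11033 →lo
  mid=-2.03282 |R|=1.03282 →lo
  mid=-1.99406 |R|=0.99406 →hi
  mid=-2.01344 |R|=1.01344 →lo
  mid=-2.00375 |R|=1.00375 →lo
  mid=-1.99891 |R|=0.99891 →hi
  ...
  [-2.00012,-1.99997] ⇒ x*=-2.0000
Stable set (-2.0000, 0).

(-2.0000,0); λ=-5 ⇒ h* = 0.4000.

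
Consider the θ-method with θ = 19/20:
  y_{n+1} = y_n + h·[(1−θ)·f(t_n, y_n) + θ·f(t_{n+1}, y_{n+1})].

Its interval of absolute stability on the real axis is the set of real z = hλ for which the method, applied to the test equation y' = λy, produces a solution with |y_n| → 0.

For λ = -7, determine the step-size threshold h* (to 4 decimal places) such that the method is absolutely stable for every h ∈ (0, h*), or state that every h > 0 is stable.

Test eqn y'=λy, z=hλ:
  y_{n+1} = y_n + z·[1/20·y_n + 19/20·y_{n+1}] ⇒ (1 − 19/20z)y_{n+1} = (1 + 1/20z)y_n
  so R(z) = (1 + 1/20z)/(1 − 19/20z).

Boundary: |R(x)|=1, x<0.
x=-1.69: |R|=0.3514
x=-2: |R|=0.3103
x=-10: |R|=0.0476
x=-100: |R|=0.0417
θ=19/20≥1/2 ⇒ |1+1/20x|<|1−19/20x| ∀x<0 ⇒ stable on all of ℝ⁻.

interval (−∞, 0). Any h>0 works for λ=-7.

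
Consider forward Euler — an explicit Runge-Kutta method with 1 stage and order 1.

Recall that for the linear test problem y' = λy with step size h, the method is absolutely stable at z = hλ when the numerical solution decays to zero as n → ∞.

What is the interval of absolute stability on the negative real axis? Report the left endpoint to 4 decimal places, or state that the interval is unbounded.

(-2.0000, 0).

Set f=λy, z=hλ:
  order 1, 1-stage ⇒ R(z)=1+z
  (e.g. R(-1.08)=-0.08000, |R|=0.08000)

Find x<0 with |R(x)|<1.
x=-1.08: |R|=0.0800
|R(-2.38)|=1.3800 |R(-0.9)|=0.1000 |R(-0.5)|=0.5000
Bisect:
  x_lo=-2.8020 |R|=1.8020  x_hi=-0.2853 |R|=0.7147
  mid=-1.54366 |R|=0.54366 →hi
  mid=-2.17283 |R|=1.17283 →lo
  mid=-1.85824 |R|=0.85824 →hi
  mid=-2.01553 |R|=1.01553 →lo
  mid=-1.93689 |R|=0.93689 →hi
  mid=-1.97621 |R|=0.97621 →hi
  mid=-1.99587 |R|=0.99587 →hi
  ...
  [-2.00002,-1.99987] ⇒ x*=-2.0000
Interval (-2.0000, 0).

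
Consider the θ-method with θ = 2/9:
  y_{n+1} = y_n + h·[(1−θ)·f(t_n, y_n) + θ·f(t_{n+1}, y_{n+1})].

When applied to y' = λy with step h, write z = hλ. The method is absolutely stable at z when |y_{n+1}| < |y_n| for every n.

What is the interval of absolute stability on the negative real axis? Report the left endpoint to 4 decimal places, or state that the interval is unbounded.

z∈(-3.6000,0).

On y'=λy, z=hλ:
  y_{n+1} = y_n + z·[7/9·y_n + 2/9·y_{n+1}] ⇒ (1 − 2/9z)y_{n+1} = (1 + 7/9z)y_n
  Hence R(z) = (1 + 7/9z)/(1 − 2/9z).

Need |R(x)|<1, x<0.
x=-1.28: |R|=0.0035
R=−1: 1+7/9x = −1+2/9x ⇒ -5/9x=2 ⇒ x=2/(-5/9)=-3.6000
Confirm numerically:
  x=-3.440: |R|=0.94962 <1
  x=-3.014: |R|=0.80503 <1
  x=-1.444: |R|=0.09320 <1
  x=-3.999: |R|=1.11737 >1
  x=-3.724: |R|=1.03769 >1
Interval (-3.6000, 0).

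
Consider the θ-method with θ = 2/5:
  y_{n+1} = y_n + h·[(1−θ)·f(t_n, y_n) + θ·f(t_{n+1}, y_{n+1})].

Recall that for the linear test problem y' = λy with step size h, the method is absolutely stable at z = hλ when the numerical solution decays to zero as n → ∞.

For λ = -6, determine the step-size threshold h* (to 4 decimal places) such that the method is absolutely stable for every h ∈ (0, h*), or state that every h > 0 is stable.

On y'=λy, z=hλ:
  y_{n+1} = y_n + z·[3/5·y_n + 2/5·y_{n+1}] ⇒ (1 − 2/5z)y_{n+1} = (1 + 3/5z)y_n
  ⇒ R(z) = (1 + 3/5z)/(1 − 2/5z).

Solve |R(x)|<1 on ℝ⁻.
x=-0.93: |R|=0.3222
R=−1: 1+3/5x = −1+2/5x ⇒ -1/5x=2 ⇒ x=2/(-1/5)=-10.0000
Confirm numerically:
  x=-7.000: |R|=0.84211 <1
  x=-6.012: |R|=0.76574 <1
  x=-5.217: |R|=0.69010 <1
  x=-4.396: |R|=0.59368 <1
  x=-10.562: |R|=1.02151 >1
  x=-10.318: |R|=1.01240 >1
  x=-10.152: |R|=1.00601 >1
Stable set (-10.0000, 0).

(-10.0000,0); λ=-6 ⇒ h* = (10)/6 = 1.6667.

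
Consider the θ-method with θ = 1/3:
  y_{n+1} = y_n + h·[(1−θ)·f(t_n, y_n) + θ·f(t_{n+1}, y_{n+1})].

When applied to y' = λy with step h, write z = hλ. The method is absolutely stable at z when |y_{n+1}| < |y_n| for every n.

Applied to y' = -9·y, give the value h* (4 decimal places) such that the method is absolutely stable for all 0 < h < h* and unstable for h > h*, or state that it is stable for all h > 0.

(-6.0000,0); λ=-9 ⇒ h* = (6)/9 = 0.6667.

On y'=λy, z=hλ:
  y_{n+1} = y_n + z·[2/3·y_n + 1/3·y_{n+1}] ⇒ (1 − 1/3z)y_{n+1} = (1 + 2/3z)y_n
  R(z) = (1 + 2/3z)/(1 − 1/3z).

Need |R(x)|<1, x<0.
x=-1.52: |R|=0.0088
R=−1: 1+2/3x = −1+1/3x ⇒ -1/3x=2 ⇒ x=2/(-1/3)=-6.0000
Confirm numerically:
  x=-5.459: |R|=0.93604 <1
  x=-5.258: |R|=0.91015 <1
  x=-3.747: |R|=0.66607 <1
  x=-6.325: |R|=1.03485 >1
  x=-6.049: |R|=1.00541 >1
Stable set (-6.0000, 0).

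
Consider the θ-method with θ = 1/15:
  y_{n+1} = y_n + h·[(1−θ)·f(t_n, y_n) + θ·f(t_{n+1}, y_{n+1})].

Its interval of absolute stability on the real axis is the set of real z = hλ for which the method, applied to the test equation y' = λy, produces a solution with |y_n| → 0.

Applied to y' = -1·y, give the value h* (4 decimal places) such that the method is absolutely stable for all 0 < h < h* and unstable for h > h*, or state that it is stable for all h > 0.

Test eqn y'=λy, z=hλ:
  y_{n+1} = y_n + z·[14/15·y_n + 1/15·y_{n+1}] ⇒ (1 − 1/15z)y_{n+1} = (1 + 14/15z)y_n
  so R(z) = (1 + 14/15z)/(1 − 1/15z).

Solve |R(x)|<1 on ℝ⁻.
x=-1.52: |R|=0.3801
R=−1: 1+14/15x = −1+1/15x ⇒ -13/15x=2 ⇒ x=2/(-13/15)=-2.3077
Confirm numerically:
  x=-1.563: |R|=0.41550 <1
  x=-1.165: |R|=0.08104 <1
  x=-1.108: |R|=0.03179 <1
  x=-1.104: |R|=0.02832 <1
  x=-2.375: |R|=1.05036 >1
  x=-2.367: |R|=1.04439 >1
So |R|<1 on (-2.3077, 0).

(-2.3077,0); λ=-1 ⇒ h* = (30/13)/1 = 2.3077.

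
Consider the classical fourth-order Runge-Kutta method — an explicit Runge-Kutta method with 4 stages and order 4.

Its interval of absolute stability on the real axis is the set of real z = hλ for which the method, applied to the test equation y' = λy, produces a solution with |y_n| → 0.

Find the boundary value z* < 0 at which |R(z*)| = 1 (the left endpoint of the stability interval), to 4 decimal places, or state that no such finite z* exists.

left endpoint -2.7853.

With y'=λy (z=hλ):
  order 4, 4-stage ⇒ R(z)=1+z+z^2/2+z^3/6+z^4/24
  (e.g. R(-1.44)=0.27830, |R|=0.27830)

Boundary: |R(x)|=1, x<0.
x=-1.44: |R|=0.2783
|R(-3.1)|=1.5878 |R(-2.91)|=1.2049 |R(-2)|=0.3333
Bisect:
  x_lo=-3.1930 |R|=1.8100  x_hi=-0.1141 |R|=0.8922
  mid=-1.65354 |R|=0.27153 →hi
  mid=-2.42326 |R|=0.57797 →hi
  mid=-2.80812 |R|=1.03497 →lo
  mid=-2.61569 |R|=0.77299 →hi
  mid=-2.71191 |R|=0.89488 →hi
  mid=-2.76002 |R|=0.96255 →hi
  mid=-2.78407 |R|=0.99816 →hi
  mid=-2.79610 |R|=1.01641 →lo
  mid=-2.79008 |R|=1.00725 →lo
  ...
  [-2.78539,-2.78520] ⇒ x*=-2.7853
Stable set (-2.7853, 0).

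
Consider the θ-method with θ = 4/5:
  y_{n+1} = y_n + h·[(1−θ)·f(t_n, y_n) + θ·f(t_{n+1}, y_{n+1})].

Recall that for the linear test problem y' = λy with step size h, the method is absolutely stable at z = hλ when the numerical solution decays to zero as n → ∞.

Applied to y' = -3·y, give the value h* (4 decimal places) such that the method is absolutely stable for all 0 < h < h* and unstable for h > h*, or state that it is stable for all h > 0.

On y'=λy, z=hλ:
  y_{n+1} = y_n + z·[1/5·y_n + 4/5·y_{n+1}] ⇒ (1 − 4/5z)y_{n+1} = (1 + 1/5z)y_n
  Hence R(z) = (1 + 1/5z)/(1 − 4/5z).

Boundary: |R(x)|=1, x<0.
x=-1.75: |R|=0.2708
x=-2: |R|=0.2308
x=-10: |R|=0.1111
x=-100: |R|=0.2346
θ=4/5≥1/2 ⇒ |1+1/5x|<|1−4/5x| ∀x<0 ⇒ unbounded interval.

(−∞, 0) — no finite endpoint. Any h>0 works for λ=-3.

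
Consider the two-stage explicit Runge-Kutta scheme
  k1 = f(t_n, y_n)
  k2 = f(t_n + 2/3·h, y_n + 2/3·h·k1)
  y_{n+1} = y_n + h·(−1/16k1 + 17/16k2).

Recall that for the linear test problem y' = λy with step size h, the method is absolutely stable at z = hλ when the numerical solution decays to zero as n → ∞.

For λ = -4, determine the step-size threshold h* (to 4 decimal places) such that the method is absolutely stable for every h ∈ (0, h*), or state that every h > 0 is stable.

Test eqn y'=λy, z=hλ:
  k1=λy_n ⇒ h·k1=z·y_n;  k2=λ(1+2/3z)y_n ⇒ h·k2=z(1+2/3z)y_n
  y_{n+1}/y_n = 1 − 1/16z + 17/16z(1+2/3z) = 1 + z + 17/24z²
  ⇒ R(z) = 1 + z + 17/24z².

Find x<0 with |R(x)|<1.
x=-1.09: |R|=0.7516
R=1: x+17/24x²=0 ⇒ x=−24/17=-1.4118; min R=1−1/(4·17/24)=0.6471>−1
Confirm numerically:
  x=-1.311: |R|=0.90643 <1
  x=-1.199: |R|=0.81930 <1
  x=-1.130: |R|=0.77447 <1
  x=-1.067: |R|=0.73943 <1
  x=-1.691: |R|=1.33447 >1
  x=-1.441: |R|=1.02984 >1
Stable set (-1.4118, 0).

(-1.4118,0); λ=-4 ⇒ h* = (24/17)/4 = 0.3529.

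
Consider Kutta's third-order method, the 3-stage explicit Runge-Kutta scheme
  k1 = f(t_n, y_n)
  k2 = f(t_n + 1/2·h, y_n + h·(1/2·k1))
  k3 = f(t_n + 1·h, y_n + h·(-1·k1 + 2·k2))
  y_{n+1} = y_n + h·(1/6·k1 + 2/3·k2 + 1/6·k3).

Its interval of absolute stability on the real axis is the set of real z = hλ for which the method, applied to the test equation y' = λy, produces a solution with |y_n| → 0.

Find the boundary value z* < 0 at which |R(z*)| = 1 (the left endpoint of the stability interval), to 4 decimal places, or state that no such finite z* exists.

left endpoint -2.5127.

Set f=λy, z=hλ:
  order 3, 3-stage ⇒ R(z)=1+z+z^2/2+z^3/6
  (e.g. R(-1.23)=0.21631, |R|=0.21631)

Boundary: |R(x)|=1, x<0.
x=-1.23: |R|=0.2163
|R(-1.57)|=0.0175 |R(-1.27)|=0.1951 |R(-0.79)|=0.4399
Bisect:
  x_lo=-2.9454 |R|=1.8665  x_hi=-0.2543 |R|=0.7753
  mid=-1.59988 |R|=0.00259 →hi
  mid=-2.27265 |R|=0.64653 →hi
  mid=-2.60904 |R|=1.16548 →lo
  mid=-2.44084 |R|=0.88563 →hi
  mid=-2.52494 |R|=1.02016 →lo
  mid=-2.48289 |R|=0.95158 →hi
  mid=-2.50392 |R|=0.98554 →hi
  mid=-2.51443 |R|=1.00277 →lo
  mid=-2.50917 |R|=0.99413 →hi
  ...
  [-2.51279,-2.51262] ⇒ x*=-2.5127
Interval (-2.5127, 0).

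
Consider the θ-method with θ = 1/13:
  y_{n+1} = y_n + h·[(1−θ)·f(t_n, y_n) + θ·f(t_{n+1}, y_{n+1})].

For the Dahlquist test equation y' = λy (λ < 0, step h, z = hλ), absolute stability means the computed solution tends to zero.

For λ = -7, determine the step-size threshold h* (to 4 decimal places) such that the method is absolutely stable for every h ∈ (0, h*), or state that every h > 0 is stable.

On y'=λy, z=hλ:
  y_{n+1} = y_n + z·[12/13·y_n + 1/13·y_{n+1}] ⇒ (1 − 1/13z)y_{n+1} = (1 + 12/13z)y_n
  Hence R(z) = (1 + 12/13z)/(1 − 1/13z).

Solve |R(x)|<1 on ℝ⁻.
x=-1.54: |R|=0.3769
R=−1: 1+12/13x = −1+1/13x ⇒ -11/13x=2 ⇒ x=2/(-11/13)=-2.3636
Confirm numerically:
  x=-2.147: |R|=0.84268 <1
  x=-1.778: |R|=0.56408 <1
  x=-1.501: |R|=0.34563 <1
  x=-1.075: |R|=0.00710 <1
  x=-2.892: |R|=1.36572 >1
  x=-2.686: |R|=1.22606 >1
Stable set (-2.3636, 0).

(-2.3636,0); λ=-7 ⇒ h* = (26/11)/7 = 0.3377.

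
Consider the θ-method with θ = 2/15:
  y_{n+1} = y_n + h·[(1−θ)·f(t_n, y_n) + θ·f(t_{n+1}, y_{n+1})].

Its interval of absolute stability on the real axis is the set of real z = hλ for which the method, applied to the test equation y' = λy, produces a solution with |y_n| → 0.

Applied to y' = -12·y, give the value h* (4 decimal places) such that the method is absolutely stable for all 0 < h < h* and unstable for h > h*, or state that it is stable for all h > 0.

On y'=λy, z=hλ:
  y_{n+1} = y_n + z·[13/15·y_n + 2/15·y_{n+1}] ⇒ (1 − 2/15z)y_{n+1} = (1 + 13/15z)y_n
  ⇒ R(z) = (1 + 13/15z)/(1 − 2/15z).

Solve |R(x)|<1 on ℝ⁻.
x=-1.25: |R|=0.0714
R=−1: 1+13/15x = −1+2/15x ⇒ -11/15x=2 ⇒ x=2/(-11/15)=-2.7273
Confirm numerically:
  x=-1.934: |R|=0.53752 <1
  x=-1.558: |R|=0.29002 <1
  x=-1.417: |R|=0.19182 <1
  x=-3.194: |R|=1.24004 >1
  x=-3.163: |R|=1.22475 >1
Stable set (-2.7273, 0).

(-2.7273,0); λ=-12 ⇒ h* = (30/11)/12 = 0.2273.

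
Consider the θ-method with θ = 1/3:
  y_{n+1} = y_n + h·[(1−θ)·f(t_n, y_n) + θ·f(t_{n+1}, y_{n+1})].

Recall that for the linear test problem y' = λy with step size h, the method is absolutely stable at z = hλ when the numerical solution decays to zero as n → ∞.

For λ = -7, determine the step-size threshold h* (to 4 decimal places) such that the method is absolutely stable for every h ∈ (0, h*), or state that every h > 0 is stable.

With y'=λy (z=hλ):
  y_{n+1} = y_n + z·[2/3·y_n + 1/3·y_{n+1}] ⇒ (1 − 1/3z)y_{n+1} = (1 + 2/3z)y_n
  Hence R(z) = (1 + 2/3z)/(1 − 1/3z).

Need |R(x)|<1, x<0.
x=-1.42: |R|=0.0362
R=−1: 1+2/3x = −1+1/3x ⇒ -1/3x=2 ⇒ x=2/(-1/3)=-6.0000
Confirm numerically:
  x=-5.938: |R|=0.99306 <1
  x=-4.145: |R|=0.74038 <1
  x=-2.681: |R|=0.41577 <1
  x=-2.652: |R|=0.40764 <1
  x=-6.361: |R|=1.03856 >1
  x=-6.056: |R|=1.00618 >1
Stable set (-6.0000, 0).

(-6.0000,0); λ=-7 ⇒ h* = (6)/7 = 0.8571.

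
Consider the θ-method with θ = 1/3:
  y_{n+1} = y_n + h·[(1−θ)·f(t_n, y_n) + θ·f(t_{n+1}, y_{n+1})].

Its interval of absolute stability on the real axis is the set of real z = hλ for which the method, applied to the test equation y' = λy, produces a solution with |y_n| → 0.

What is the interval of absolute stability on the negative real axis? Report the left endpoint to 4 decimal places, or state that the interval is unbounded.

With y'=λy (z=hλ):
  y_{n+1} = y_n + z·[2/3·y_n + 1/3·y_{n+1}] ⇒ (1 − 1/3z)y_{n+1} = (1 + 2/3z)y_n
  R(z) = (1 + 2/3z)/(1 − 1/3z).

Boundary: |R(x)|=1, x<0.
x=-0.6: |R|=0.5000
R=−1: 1+2/3x = −1+1/3x ⇒ -1/3x=2 ⇒ x=2/(-1/3)=-6.0000
Confirm numerically:
  x=-5.962: |R|=0.99576 <1
  x=-4.690: |R|=0.82965 <1
  x=-3.563: |R|=0.62868 <1
  x=-6.557: |R|=1.05828 >1
  x=-6.463: |R|=1.04893 >1
  x=-6.212: |R|=1.02301 >1
Interval (-6.0000, 0).

(-6.0000, 0).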